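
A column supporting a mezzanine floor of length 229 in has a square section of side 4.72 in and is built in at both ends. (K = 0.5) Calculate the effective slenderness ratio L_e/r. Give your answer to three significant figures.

λ ≈ 84.0

For a square r = a/√12 = 4.72/√12 = 1.363 in
L_e = K·L = 0.5 × 229 = 114.5 in
λ = L_e / r_min = 114.50 / 1.363 = 84.0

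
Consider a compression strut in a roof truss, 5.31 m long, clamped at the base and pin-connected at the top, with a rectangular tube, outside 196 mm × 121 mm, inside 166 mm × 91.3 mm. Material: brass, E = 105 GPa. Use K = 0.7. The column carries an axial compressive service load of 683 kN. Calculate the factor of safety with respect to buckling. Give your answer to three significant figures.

n ≈ 2.02

Weak-axis I_min = (h_o·b_o³ − h_i·b_i³)/12 with b_o = 121, b_i = 91.30 mm (shorter outer/inner sides).
I_min = (196×121³ − 166.0×91.30³)/12 = 1.841×10^7 mm⁴
I = 1.841×10^7 mm⁴ = 1.841×10^-5 m⁴
Effective length L_e = K·L = 0.7 × 5.31 = 3.717 m
P_cr = π²EI / L_e² = π² × 105×10⁹ × 1.841×10^-5 / 3.717² = 1.381×10^6 N
Factor of safety n = P_cr / P = 1380.7 / 683 = 2.02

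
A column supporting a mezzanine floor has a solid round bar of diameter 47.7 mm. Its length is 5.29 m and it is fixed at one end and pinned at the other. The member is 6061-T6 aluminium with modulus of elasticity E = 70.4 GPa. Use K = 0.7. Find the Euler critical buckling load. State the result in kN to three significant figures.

P_cr ≈ 12.9 kN

I = πd⁴/64 = π×47.7⁴/64 = 2.541×10^5 mm⁴
I = 2.541×10^5 mm⁴ = 2.541×10^-7 m⁴
Effective length L_e = K·L = 0.7 × 5.29 = 3.703 m
P_cr = π²EI / L_e² = π² × 70.4×10⁹ × 2.541×10^-7 / 3.703² = 1.288×10^4 N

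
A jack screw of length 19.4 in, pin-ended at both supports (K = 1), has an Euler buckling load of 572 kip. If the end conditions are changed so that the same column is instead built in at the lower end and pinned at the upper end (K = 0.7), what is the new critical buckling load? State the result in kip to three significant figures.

P_cr ≈ 1170 kip

P_cr ∝ 1/K², so P_cr,new = P_cr,old × (K_old/K_new)² = 572 × (1/0.7)²
= 572 × 2.041 = 1170 kip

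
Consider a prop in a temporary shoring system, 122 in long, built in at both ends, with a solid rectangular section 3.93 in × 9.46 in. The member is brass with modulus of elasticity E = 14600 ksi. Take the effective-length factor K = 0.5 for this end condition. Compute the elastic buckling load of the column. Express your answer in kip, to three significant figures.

Buckling occurs about the weak axis: I_min = h·b³/12 with b = 3.93 in (the shorter side).
I_min = 9.46×3.93³/12 = 47.85 in⁴
Effective length L_e = K·L = 0.5 × 122 = 61.00 in
P_cr = π²EI / L_e² = π² × 14600×10³ × 47.85 / 61.00² = 1.853×10^6 lb

P_cr ≈ 1850 kip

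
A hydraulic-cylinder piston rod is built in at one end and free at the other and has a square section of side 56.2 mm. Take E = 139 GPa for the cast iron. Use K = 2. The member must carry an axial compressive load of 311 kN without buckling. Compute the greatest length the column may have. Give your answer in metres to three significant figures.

I = a⁴/12 = 56.2⁴/12 = 8.313×10^5 mm⁴
I = 8.313×10^-7 m⁴
At the buckling limit P_cr = P = 3.110×10^5 N
From P_cr = π²EI/(K·L)²:  L = (1/K)·√(π²EI/P_cr) = (1/2)·√(π²×1.39×10^11×8.313×10^-7/3.110×10^5)
L = 0.957 m

L_max ≈ 0.957 m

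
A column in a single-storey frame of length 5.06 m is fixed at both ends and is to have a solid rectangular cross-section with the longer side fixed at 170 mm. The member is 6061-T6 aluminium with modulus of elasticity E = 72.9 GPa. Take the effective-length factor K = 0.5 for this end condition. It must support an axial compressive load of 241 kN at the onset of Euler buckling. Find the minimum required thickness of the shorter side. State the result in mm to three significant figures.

L_e = K·L = 0.5 × 5.06 = 2.530 m
Required I = P_cr·L_e²/(π²E) = 2.410×10^5 × 2.530² / (π² × 7.29×10^10) = 2.144×10^-6 m⁴
I_req = 2.144×10^6 mm⁴
Rectangle, weak axis: I_min = h·b³/12 with h = 170 mm fixed  ⇒  b = (12I/h)^(1/3) = 53.3 mm

b ≈ 53.3 mm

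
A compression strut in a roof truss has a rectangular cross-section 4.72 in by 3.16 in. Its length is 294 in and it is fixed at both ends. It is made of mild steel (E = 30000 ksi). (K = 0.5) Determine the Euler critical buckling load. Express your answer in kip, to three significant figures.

Buckling occurs about the weak axis: I_min = h·b³/12 with b = 3.16 in (the shorter side).
I_min = 4.72×3.16³/12 = 12.41 in⁴
Effective length L_e = K·L = 0.5 × 294 = 147.0 in
P_cr = π²EI / L_e² = π² × 30000×10³ × 12.41 / 147.0² = 1.701×10^5 lb

P_cr ≈ 170 kip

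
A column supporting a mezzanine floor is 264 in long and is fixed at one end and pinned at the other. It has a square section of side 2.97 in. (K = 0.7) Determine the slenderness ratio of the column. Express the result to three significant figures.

For a square r = a/√12 = 2.97/√12 = 0.8574 in
L_e = K·L = 0.7 × 264 = 184.8 in
λ = L_e / r_min = 184.80 / 0.8574 = 216

λ ≈ 216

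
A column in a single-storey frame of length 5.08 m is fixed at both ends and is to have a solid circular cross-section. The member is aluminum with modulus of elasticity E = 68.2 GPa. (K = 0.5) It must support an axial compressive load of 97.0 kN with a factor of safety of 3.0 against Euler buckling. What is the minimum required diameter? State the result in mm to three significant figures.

d ≈ 86.8 mm

Required P_cr = n·P = 3.0 × 97.0 = 291.0 kN
L_e = K·L = 0.5 × 5.08 = 2.540 m
Required I = P_cr·L_e²/(π²E) = 2.910×10^5 × 2.540² / (π² × 6.82×10^10) = 2.789×10^-6 m⁴
I_req = 2.789×10^6 mm⁴
Solid circle: I = πd⁴/64  ⇒  d = (64I/π)^(1/4) = (64×2.789×10^6/π)^(1/4) = 86.8 mm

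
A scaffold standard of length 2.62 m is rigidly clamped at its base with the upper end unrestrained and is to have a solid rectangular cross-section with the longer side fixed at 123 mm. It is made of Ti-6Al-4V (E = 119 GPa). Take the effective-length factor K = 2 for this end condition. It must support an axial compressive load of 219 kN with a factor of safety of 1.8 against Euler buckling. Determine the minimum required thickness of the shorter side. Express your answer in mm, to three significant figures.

Required P_cr = n·P = 1.8 × 219 = 394.2 kN
L_e = K·L = 2 × 2.62 = 5.240 m
Required I = P_cr·L_e²/(π²E) = 3.942×10^5 × 5.240² / (π² × 1.19×10^11) = 9.216×10^-6 m⁴
I_req = 9.216×10^6 mm⁴
Rectangle, weak axis: I_min = h·b³/12 with h = 123 mm fixed  ⇒  b = (12I/h)^(1/3) = 96.5 mm

b ≈ 96.5 mm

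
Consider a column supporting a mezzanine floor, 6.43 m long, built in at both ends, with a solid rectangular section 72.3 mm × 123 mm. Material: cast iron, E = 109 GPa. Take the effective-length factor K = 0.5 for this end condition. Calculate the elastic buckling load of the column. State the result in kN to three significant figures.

Buckling occurs about the weak axis: I_min = h·b³/12 with b = 72.3 mm (the shorter side).
I_min = 123×72.3³/12 = 3.874×10^6 mm⁴
I = 3.874×10^6 mm⁴ = 3.874×10^-6 m⁴
Effective length L_e = K·L = 0.5 × 6.43 = 3.215 m
P_cr = π²EI / L_e² = π² × 109×10⁹ × 3.874×10^-6 / 3.215² = 4.032×10^5 N

P_cr ≈ 403 kN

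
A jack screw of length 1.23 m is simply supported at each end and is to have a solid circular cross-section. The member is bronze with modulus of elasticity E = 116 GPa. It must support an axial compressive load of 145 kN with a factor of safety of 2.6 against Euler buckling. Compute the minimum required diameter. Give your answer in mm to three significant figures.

Required P_cr = n·P = 2.6 × 145 = 377.0 kN
L_e = K·L = 1 × 1.23 = 1.230 m
Required I = P_cr·L_e²/(π²E) = 3.770×10^5 × 1.230² / (π² × 1.16×10^11) = 4.982×10^-7 m⁴
I_req = 4.982×10^5 mm⁴
Solid circle: I = πd⁴/64  ⇒  d = (64I/π)^(1/4) = (64×4.982×10^5/π)^(1/4) = 56.4 mm

d ≈ 56.4 mm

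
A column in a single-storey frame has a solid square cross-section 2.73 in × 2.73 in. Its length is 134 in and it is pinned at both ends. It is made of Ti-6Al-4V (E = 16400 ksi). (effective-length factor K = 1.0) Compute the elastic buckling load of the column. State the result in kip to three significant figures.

I = a⁴/12 = 2.73⁴/12 = 4.629 in⁴
Effective length L_e = K·L = 1 × 134 = 134.0 in
P_cr = π²EI / L_e² = π² × 16400×10³ × 4.629 / 134.0² = 4.173×10^4 lb

P_cr ≈ 41.7 kip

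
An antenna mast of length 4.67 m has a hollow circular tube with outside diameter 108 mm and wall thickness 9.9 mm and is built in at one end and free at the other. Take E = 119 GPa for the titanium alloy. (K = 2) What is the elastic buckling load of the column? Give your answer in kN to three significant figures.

Inner diameter d_i = 108 − 2×9.9 = 88.20 mm
I = π(d_o⁴ − d_i⁴)/64 = π(108⁴ − 88.20⁴)/64 = 3.708×10^6 mm⁴
I = 3.708×10^6 mm⁴ = 3.708×10^-6 m⁴
Effective length L_e = K·L = 2 × 4.67 = 9.340 m
P_cr = π²EI / L_e² = π² × 119×10⁹ × 3.708×10^-6 / 9.340² = 4.992×10^4 N

P_cr ≈ 49.9 kN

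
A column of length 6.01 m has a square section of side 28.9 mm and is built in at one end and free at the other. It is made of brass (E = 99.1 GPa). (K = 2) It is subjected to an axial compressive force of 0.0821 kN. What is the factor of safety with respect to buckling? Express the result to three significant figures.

n ≈ 4.79

I = a⁴/12 = 28.9⁴/12 = 5.813×10^4 mm⁴
I = 5.813×10^4 mm⁴ = 5.813×10^-8 m⁴
Effective length L_e = K·L = 2 × 6.01 = 12.02 m
P_cr = π²EI / L_e² = π² × 99.1×10⁹ × 5.813×10^-8 / 12.02² = 393.5 N
Factor of safety n = P_cr / P = 0.39353 / 0.0821 = 4.79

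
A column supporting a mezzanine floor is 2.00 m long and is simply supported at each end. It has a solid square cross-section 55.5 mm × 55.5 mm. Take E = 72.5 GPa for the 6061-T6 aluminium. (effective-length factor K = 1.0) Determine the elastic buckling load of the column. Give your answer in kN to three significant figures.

I = a⁴/12 = 55.5⁴/12 = 7.907×10^5 mm⁴
I = 7.907×10^5 mm⁴ = 7.907×10^-7 m⁴
Effective length L_e = K·L = 1 × 2.00 = 2.000 m
P_cr = π²EI / L_e² = π² × 72.5×10⁹ × 7.907×10^-7 / 2.000² = 1.414×10^5 N

P_cr ≈ 141 kN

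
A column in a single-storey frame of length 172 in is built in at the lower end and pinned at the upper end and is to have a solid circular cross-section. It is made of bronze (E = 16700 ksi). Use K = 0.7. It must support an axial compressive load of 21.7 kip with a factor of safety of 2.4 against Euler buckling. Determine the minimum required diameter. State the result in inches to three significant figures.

Required P_cr = n·P = 2.4 × 21.7 = 52.08 kip
L_e = K·L = 0.7 × 172 = 120.4 in
Required I = P_cr·L_e²/(π²E) = 5.208×10^4 × 120.4² / (π² × 1.67×10^7) = 4.580 in⁴
Solid circle: I = πd⁴/64  ⇒  d = (64I/π)^(1/4) = (64×4.580/π)^(1/4) = 3.11 in

d ≈ 3.11 in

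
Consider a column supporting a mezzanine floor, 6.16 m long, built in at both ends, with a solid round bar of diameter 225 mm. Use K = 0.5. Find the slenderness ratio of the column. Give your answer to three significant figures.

λ ≈ 54.8

I = πd⁴/64 = π×225⁴/64 = 1.258×10^8 mm⁴
A = 3.976×10^4 mm²;  r_min = √(I/A) = √(1.258×10^8/3.976×10^4) = 56.25 mm
L_e = K·L = 0.5 × 6.16 m = 3.080 m = 3080.0 mm
λ = L_e / r_min = 3080.0 / 56.25 = 54.8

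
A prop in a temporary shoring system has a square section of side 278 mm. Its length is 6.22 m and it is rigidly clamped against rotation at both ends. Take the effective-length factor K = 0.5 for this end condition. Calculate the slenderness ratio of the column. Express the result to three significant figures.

λ ≈ 38.8

For a square r = a/√12 = 278/√12 = 80.25 mm
L_e = K·L = 0.5 × 6.22 m = 3.110 m = 3110.0 mm
λ = L_e / r_min = 3110.0 / 80.25 = 38.8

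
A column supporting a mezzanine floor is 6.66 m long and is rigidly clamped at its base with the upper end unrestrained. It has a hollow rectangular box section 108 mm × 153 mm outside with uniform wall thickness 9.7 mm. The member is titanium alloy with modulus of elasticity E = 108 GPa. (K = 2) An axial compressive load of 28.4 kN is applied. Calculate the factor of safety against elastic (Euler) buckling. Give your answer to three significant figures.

n ≈ 1.76

Inner dimensions: h_i = 153 − 2×9.7 = 133.6 mm, b_i = 108 − 2×9.7 = 88.60 mm
Weak-axis I_min = (h_o·b_o³ − h_i·b_i³)/12 with b_o = 108, b_i = 88.60 mm (shorter outer/inner sides).
I_min = (153×108³ − 133.6×88.60³)/12 = 8.318×10^6 mm⁴
I = 8.318×10^6 mm⁴ = 8.318×10^-6 m⁴
Effective length L_e = K·L = 2 × 6.66 = 13.32 m
P_cr = π²EI / L_e² = π² × 108×10⁹ × 8.318×10^-6 / 13.32² = 4.997×10^4 N
Factor of safety n = P_cr / P = 49.973 / 28.4 = 1.76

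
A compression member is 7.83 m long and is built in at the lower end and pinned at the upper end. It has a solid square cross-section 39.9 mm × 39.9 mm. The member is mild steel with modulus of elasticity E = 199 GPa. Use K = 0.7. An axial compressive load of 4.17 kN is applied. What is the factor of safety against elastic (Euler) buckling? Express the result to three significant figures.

I = a⁴/12 = 39.9⁴/12 = 2.112×10^5 mm⁴
I = 2.112×10^5 mm⁴ = 2.112×10^-7 m⁴
Effective length L_e = K·L = 0.7 × 7.83 = 5.481 m
P_cr = π²EI / L_e² = π² × 199×10⁹ × 2.112×10^-7 / 5.481² = 1.381×10^4 N
Factor of safety n = P_cr / P = 13.808 / 4.17 = 3.31

n ≈ 3.31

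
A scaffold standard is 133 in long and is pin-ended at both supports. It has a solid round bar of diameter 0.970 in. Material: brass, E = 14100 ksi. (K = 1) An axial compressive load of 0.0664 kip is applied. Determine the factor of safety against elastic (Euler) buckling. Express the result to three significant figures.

I = πd⁴/64 = π×0.970⁴/64 = 4.346×10^-2 in⁴
Effective length L_e = K·L = 1 × 133 = 133.0 in
P_cr = π²EI / L_e² = π² × 14100×10³ × 4.346×10^-2 / 133.0² = 341.9 lb
Factor of safety n = P_cr / P = 0.34188 / 0.0664 = 5.15

n ≈ 5.15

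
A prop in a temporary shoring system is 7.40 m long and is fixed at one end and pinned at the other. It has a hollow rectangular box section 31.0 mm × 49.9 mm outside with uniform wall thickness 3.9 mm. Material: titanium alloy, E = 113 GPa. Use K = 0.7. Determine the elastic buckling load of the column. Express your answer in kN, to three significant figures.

P_cr ≈ 3.33 kN

Inner dimensions: h_i = 49.9 − 2×3.9 = 42.10 mm, b_i = 31.0 − 2×3.9 = 23.20 mm
Weak-axis I_min = (h_o·b_o³ − h_i·b_i³)/12 with b_o = 31.0, b_i = 23.20 mm (shorter outer/inner sides).
I_min = (49.9×31.0³ − 42.10×23.20³)/12 = 8.007×10^4 mm⁴
I = 8.007×10^4 mm⁴ = 8.007×10^-8 m⁴
Effective length L_e = K·L = 0.7 × 7.40 = 5.180 m
P_cr = π²EI / L_e² = π² × 113×10⁹ × 8.007×10^-8 / 5.180² = 3.328×10^3 N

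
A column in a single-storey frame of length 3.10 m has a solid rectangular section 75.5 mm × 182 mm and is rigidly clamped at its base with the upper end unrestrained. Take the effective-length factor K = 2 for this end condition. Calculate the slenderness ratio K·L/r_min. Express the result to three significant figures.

λ ≈ 284

Buckling occurs about the weak axis: I_min = h·b³/12 with b = 75.5 mm (the shorter side).
I_min = 182×75.5³/12 = 6.527×10^6 mm⁴
A = 1.374×10^4 mm²;  r_min = √(I/A) = √(6.527×10^6/1.374×10^4) = 21.79 mm
L_e = K·L = 2 × 3.10 m = 6.200 m = 6200.0 mm
λ = L_e / r_min = 6200.0 / 21.79 = 284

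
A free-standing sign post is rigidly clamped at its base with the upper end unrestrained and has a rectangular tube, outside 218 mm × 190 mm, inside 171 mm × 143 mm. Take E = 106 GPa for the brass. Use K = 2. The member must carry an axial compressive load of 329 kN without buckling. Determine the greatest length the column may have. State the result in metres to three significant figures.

Weak-axis I_min = (h_o·b_o³ − h_i·b_i³)/12 with b_o = 190, b_i = 143.0 mm (shorter outer/inner sides).
I_min = (218×190³ − 171.0×143.0³)/12 = 8.294×10^7 mm⁴
I = 8.294×10^-5 m⁴
At the buckling limit P_cr = P = 3.290×10^5 N
From P_cr = π²EI/(K·L)²:  L = (1/K)·√(π²EI/P_cr) = (1/2)·√(π²×1.06×10^11×8.294×10^-5/3.290×10^5)
L = 8.12 m

L_max ≈ 8.12 m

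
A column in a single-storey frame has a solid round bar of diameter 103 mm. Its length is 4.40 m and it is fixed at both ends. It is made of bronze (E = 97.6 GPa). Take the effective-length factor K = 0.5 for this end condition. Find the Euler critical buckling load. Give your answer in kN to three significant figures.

P_cr ≈ 1100 kN

I = πd⁴/64 = π×103⁴/64 = 5.525×10^6 mm⁴
I = 5.525×10^6 mm⁴ = 5.525×10^-6 m⁴
Effective length L_e = K·L = 0.5 × 4.40 = 2.200 m
P_cr = π²EI / L_e² = π² × 97.6×10⁹ × 5.525×10^-6 / 2.200² = 1.100×10^6 N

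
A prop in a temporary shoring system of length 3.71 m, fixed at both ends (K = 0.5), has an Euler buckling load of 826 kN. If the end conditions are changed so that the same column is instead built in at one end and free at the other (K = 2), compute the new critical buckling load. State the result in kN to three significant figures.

P_cr ∝ 1/K², so P_cr,new = P_cr,old × (K_old/K_new)² = 826 × (0.5/2)²
= 826 × 0.06250 = 51.6 kN

P_cr ≈ 51.6 kN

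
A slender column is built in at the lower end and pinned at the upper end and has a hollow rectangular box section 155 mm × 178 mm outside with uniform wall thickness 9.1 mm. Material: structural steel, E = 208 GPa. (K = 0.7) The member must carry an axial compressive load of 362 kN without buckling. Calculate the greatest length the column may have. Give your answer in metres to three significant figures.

L_max ≈ 15.6 m

Inner dimensions: h_i = 178 − 2×9.1 = 159.8 mm, b_i = 155 − 2×9.1 = 136.8 mm
Weak-axis I_min = (h_o·b_o³ − h_i·b_i³)/12 with b_o = 155, b_i = 136.8 mm (shorter outer/inner sides).
I_min = (178×155³ − 159.8×136.8³)/12 = 2.115×10^7 mm⁴
I = 2.115×10^-5 m⁴
At the buckling limit P_cr = P = 3.620×10^5 N
From P_cr = π²EI/(K·L)²:  L = (1/K)·√(π²EI/P_cr) = (1/0.7)·√(π²×2.08×10^11×2.115×10^-5/3.620×10^5)
L = 15.6 m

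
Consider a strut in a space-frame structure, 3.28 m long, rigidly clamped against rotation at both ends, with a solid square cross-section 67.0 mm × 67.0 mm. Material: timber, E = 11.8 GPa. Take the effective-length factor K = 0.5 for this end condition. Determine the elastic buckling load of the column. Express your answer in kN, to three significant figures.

I = a⁴/12 = 67.0⁴/12 = 1.679×10^6 mm⁴
I = 1.679×10^6 mm⁴ = 1.679×10^-6 m⁴
Effective length L_e = K·L = 0.5 × 3.28 = 1.640 m
P_cr = π²EI / L_e² = π² × 11.8×10⁹ × 1.679×10^-6 / 1.640² = 7.271×10^4 N

P_cr ≈ 72.7 kN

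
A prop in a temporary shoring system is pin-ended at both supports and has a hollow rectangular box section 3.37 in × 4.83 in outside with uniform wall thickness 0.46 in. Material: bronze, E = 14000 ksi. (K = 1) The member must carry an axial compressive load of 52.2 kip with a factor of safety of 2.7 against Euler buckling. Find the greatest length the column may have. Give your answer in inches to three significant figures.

L_max ≈ 102 in

Inner dimensions: h_i = 4.83 − 2×0.46 = 3.910 in, b_i = 3.37 − 2×0.46 = 2.450 in
Weak-axis I_min = (h_o·b_o³ − h_i·b_i³)/12 with b_o = 3.37, b_i = 2.450 in (shorter outer/inner sides).
I_min = (4.83×3.37³ − 3.910×2.450³)/12 = 10.61 in⁴
Required critical load P_cr = n·P = 2.7 × 52.2 = 140.9 kip = 1.409×10^5 lb
From P_cr = π²EI/(K·L)²:  L = (1/K)·√(π²EI/P_cr) = (1/1)·√(π²×1.40×10^7×10.61/1.409×10^5)
L = 102 in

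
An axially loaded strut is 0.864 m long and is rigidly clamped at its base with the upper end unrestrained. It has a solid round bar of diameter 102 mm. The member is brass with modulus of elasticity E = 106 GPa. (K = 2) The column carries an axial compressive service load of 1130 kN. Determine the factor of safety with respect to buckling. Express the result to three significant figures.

n ≈ 1.65

I = πd⁴/64 = π×102⁴/64 = 5.313×10^6 mm⁴
I = 5.313×10^6 mm⁴ = 5.313×10^-6 m⁴
Effective length L_e = K·L = 2 × 0.864 = 1.728 m
P_cr = π²EI / L_e² = π² × 106×10⁹ × 5.313×10^-6 / 1.728² = 1.862×10^6 N
Factor of safety n = P_cr / P = 1861.6 / 1130 = 1.65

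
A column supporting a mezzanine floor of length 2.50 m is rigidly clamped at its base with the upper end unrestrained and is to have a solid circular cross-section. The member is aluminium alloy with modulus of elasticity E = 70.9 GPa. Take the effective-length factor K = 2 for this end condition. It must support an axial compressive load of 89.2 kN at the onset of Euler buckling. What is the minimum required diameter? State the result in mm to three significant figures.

L_e = K·L = 2 × 2.50 = 5.000 m
Required I = P_cr·L_e²/(π²E) = 8.920×10^4 × 5.000² / (π² × 7.09×10^10) = 3.187×10^-6 m⁴
I_req = 3.187×10^6 mm⁴
Solid circle: I = πd⁴/64  ⇒  d = (64I/π)^(1/4) = (64×3.187×10^6/π)^(1/4) = 89.8 mm

d ≈ 89.8 mm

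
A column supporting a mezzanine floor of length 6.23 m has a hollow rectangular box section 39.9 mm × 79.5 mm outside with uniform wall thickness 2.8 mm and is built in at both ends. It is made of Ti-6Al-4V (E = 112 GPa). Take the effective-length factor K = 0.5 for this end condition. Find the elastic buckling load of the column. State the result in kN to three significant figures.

P_cr ≈ 19.6 kN

Inner dimensions: h_i = 79.5 − 2×2.8 = 73.90 mm, b_i = 39.9 − 2×2.8 = 34.30 mm
Weak-axis I_min = (h_o·b_o³ − h_i·b_i³)/12 with b_o = 39.9, b_i = 34.30 mm (shorter outer/inner sides).
I_min = (79.5×39.9³ − 73.90×34.30³)/12 = 1.723×10^5 mm⁴
I = 1.723×10^5 mm⁴ = 1.723×10^-7 m⁴
Effective length L_e = K·L = 0.5 × 6.23 = 3.115 m
P_cr = π²EI / L_e² = π² × 112×10⁹ × 1.723×10^-7 / 3.115² = 1.963×10^4 N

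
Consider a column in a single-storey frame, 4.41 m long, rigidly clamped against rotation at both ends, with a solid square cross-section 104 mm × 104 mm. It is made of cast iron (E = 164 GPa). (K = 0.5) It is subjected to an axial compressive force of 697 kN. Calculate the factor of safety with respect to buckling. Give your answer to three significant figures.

I = a⁴/12 = 104⁴/12 = 9.749×10^6 mm⁴
I = 9.749×10^6 mm⁴ = 9.749×10^-6 m⁴
Effective length L_e = K·L = 0.5 × 4.41 = 2.205 m
P_cr = π²EI / L_e² = π² × 164×10⁹ × 9.749×10^-6 / 2.205² = 3.245×10^6 N
Factor of safety n = P_cr / P = 3245.5 / 697 = 4.66

n ≈ 4.66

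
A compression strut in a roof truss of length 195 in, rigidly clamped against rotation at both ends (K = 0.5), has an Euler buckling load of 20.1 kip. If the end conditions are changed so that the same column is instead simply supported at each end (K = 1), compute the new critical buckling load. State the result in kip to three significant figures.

P_cr ≈ 5.03 kip

P_cr ∝ 1/K², so P_cr,new = P_cr,old × (K_old/K_new)² = 20.1 × (0.5/1)²
= 20.1 × 0.2500 = 5.03 kip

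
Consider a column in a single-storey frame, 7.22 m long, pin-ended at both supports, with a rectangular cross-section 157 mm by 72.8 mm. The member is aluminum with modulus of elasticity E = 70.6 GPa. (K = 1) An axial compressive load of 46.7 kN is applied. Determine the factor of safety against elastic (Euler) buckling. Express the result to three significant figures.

n ≈ 1.44

Buckling occurs about the weak axis: I_min = h·b³/12 with b = 72.8 mm (the shorter side).
I_min = 157×72.8³/12 = 5.048×10^6 mm⁴
I = 5.048×10^6 mm⁴ = 5.048×10^-6 m⁴
Effective length L_e = K·L = 1 × 7.22 = 7.220 m
P_cr = π²EI / L_e² = π² × 70.6×10⁹ × 5.048×10^-6 / 7.220² = 6.747×10^4 N
Factor of safety n = P_cr / P = 67.475 / 46.7 = 1.44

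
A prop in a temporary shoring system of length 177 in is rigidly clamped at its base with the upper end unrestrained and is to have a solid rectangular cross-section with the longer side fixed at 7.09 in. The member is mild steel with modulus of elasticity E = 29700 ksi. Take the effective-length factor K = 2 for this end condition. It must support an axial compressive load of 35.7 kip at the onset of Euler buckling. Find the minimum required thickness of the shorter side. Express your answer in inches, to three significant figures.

b ≈ 2.96 in

L_e = K·L = 2 × 177 = 354.0 in
Required I = P_cr·L_e²/(π²E) = 3.570×10^4 × 354.0² / (π² × 2.97×10^7) = 15.26 in⁴
Rectangle, weak axis: I_min = h·b³/12 with h = 7.09 in fixed  ⇒  b = (12I/h)^(1/3) = 2.96 in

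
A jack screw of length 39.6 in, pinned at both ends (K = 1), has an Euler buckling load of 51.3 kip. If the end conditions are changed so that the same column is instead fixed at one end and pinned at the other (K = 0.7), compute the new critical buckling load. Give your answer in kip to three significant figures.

P_cr ≈ 105 kip

P_cr ∝ 1/K², so P_cr,new = P_cr,old × (K_old/K_new)² = 51.3 × (1/0.7)²
= 51.3 × 2.041 = 105 kip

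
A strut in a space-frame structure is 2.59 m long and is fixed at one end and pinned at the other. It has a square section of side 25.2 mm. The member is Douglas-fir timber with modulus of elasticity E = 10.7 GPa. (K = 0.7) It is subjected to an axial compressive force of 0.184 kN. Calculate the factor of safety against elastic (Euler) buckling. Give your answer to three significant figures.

I = a⁴/12 = 25.2⁴/12 = 3.361×10^4 mm⁴
I = 3.361×10^4 mm⁴ = 3.361×10^-8 m⁴
Effective length L_e = K·L = 0.7 × 2.59 = 1.813 m
P_cr = π²EI / L_e² = π² × 10.7×10⁹ × 3.361×10^-8 / 1.813² = 1.080×10^3 N
Factor of safety n = P_cr / P = 1.0797 / 0.184 = 5.87

n ≈ 5.87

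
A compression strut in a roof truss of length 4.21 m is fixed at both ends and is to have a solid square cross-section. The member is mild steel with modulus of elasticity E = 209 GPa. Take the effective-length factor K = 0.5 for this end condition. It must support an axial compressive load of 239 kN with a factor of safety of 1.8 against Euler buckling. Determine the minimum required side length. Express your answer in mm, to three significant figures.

a ≈ 57.7 mm

Required P_cr = n·P = 1.8 × 239 = 430.2 kN
L_e = K·L = 0.5 × 4.21 = 2.105 m
Required I = P_cr·L_e²/(π²E) = 4.302×10^5 × 2.105² / (π² × 2.09×10^11) = 9.241×10^-7 m⁴
I_req = 9.241×10^5 mm⁴
Solid square: I = a⁴/12  ⇒  a = (12I)^(1/4) = (12×9.241×10^5)^(1/4) = 57.7 mm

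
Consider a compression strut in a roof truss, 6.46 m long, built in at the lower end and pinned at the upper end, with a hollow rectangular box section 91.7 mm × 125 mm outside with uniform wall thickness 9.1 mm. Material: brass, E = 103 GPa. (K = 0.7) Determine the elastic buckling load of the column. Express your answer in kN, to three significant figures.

P_cr ≈ 224 kN

Inner dimensions: h_i = 125 − 2×9.1 = 106.8 mm, b_i = 91.7 − 2×9.1 = 73.50 mm
Weak-axis I_min = (h_o·b_o³ − h_i·b_i³)/12 with b_o = 91.7, b_i = 73.50 mm (shorter outer/inner sides).
I_min = (125×91.7³ − 106.8×73.50³)/12 = 4.498×10^6 mm⁴
I = 4.498×10^6 mm⁴ = 4.498×10^-6 m⁴
Effective length L_e = K·L = 0.7 × 6.46 = 4.522 m
P_cr = π²EI / L_e² = π² × 103×10⁹ × 4.498×10^-6 / 4.522² = 2.236×10^5 N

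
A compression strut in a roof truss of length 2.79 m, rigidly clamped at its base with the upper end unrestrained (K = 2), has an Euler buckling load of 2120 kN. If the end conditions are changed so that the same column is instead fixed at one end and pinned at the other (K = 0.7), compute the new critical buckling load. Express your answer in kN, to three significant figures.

P_cr ∝ 1/K², so P_cr,new = P_cr,old × (K_old/K_new)² = 2120 × (2/0.7)²
= 2120 × 8.163 = 17300 kN

P_cr ≈ 17300 kN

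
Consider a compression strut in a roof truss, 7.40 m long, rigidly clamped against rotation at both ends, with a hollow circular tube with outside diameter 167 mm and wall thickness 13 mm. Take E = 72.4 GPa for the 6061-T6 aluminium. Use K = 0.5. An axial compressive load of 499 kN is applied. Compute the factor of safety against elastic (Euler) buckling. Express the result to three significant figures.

n ≈ 1.96

Inner diameter d_i = 167 − 2×13 = 141.0 mm
I = π(d_o⁴ − d_i⁴)/64 = π(167⁴ − 141.0⁴)/64 = 1.878×10^7 mm⁴
I = 1.878×10^7 mm⁴ = 1.878×10^-5 m⁴
Effective length L_e = K·L = 0.5 × 7.40 = 3.700 m
P_cr = π²EI / L_e² = π² × 72.4×10⁹ × 1.878×10^-5 / 3.700² = 9.801×10^5 N
Factor of safety n = P_cr / P = 980.13 / 499 = 1.96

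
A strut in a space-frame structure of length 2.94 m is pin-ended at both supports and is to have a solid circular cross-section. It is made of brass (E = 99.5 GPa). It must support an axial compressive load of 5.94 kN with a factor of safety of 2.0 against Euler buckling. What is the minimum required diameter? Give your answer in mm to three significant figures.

Required P_cr = n·P = 2.0 × 5.94 = 11.88 kN
L_e = K·L = 1 × 2.94 = 2.940 m
Required I = P_cr·L_e²/(π²E) = 1.188×10^4 × 2.940² / (π² × 9.95×10^10) = 1.046×10^-7 m⁴
I_req = 1.046×10^5 mm⁴
Solid circle: I = πd⁴/64  ⇒  d = (64I/π)^(1/4) = (64×1.046×10^5/π)^(1/4) = 38.2 mm

d ≈ 38.2 mm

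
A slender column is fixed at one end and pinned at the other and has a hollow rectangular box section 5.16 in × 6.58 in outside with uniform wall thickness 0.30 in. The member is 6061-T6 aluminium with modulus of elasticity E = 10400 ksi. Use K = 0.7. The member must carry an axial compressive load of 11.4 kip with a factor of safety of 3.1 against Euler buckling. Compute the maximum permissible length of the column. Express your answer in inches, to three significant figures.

L_max ≈ 408 in

Inner dimensions: h_i = 6.58 − 2×0.30 = 5.980 in, b_i = 5.16 − 2×0.30 = 4.560 in
Weak-axis I_min = (h_o·b_o³ − h_i·b_i³)/12 with b_o = 5.16, b_i = 4.560 in (shorter outer/inner sides).
I_min = (6.58×5.16³ − 5.980×4.560³)/12 = 28.08 in⁴
Required critical load P_cr = n·P = 3.1 × 11.4 = 35.34 kip = 3.534×10^4 lb
From P_cr = π²EI/(K·L)²:  L = (1/K)·√(π²EI/P_cr) = (1/0.7)·√(π²×1.04×10^7×28.08/3.534×10^4)
L = 408 in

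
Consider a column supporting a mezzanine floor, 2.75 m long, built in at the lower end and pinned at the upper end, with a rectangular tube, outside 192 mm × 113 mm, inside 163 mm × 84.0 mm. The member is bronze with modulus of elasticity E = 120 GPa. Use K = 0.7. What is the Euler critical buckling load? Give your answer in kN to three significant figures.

Weak-axis I_min = (h_o·b_o³ − h_i·b_i³)/12 with b_o = 113, b_i = 84.00 mm (shorter outer/inner sides).
I_min = (192×113³ − 163.0×84.00³)/12 = 1.504×10^7 mm⁴
I = 1.504×10^7 mm⁴ = 1.504×10^-5 m⁴
Effective length L_e = K·L = 0.7 × 2.75 = 1.925 m
P_cr = π²EI / L_e² = π² × 120×10⁹ × 1.504×10^-5 / 1.925² = 4.805×10^6 N

P_cr ≈ 4810 kN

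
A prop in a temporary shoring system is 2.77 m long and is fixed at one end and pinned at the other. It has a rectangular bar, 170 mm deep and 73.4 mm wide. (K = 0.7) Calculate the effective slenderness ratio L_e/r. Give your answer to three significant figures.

λ ≈ 91.5

For a rectangle r_min = b/√12 = 73.4/√12 = 21.19 mm
L_e = K·L = 0.7 × 2.77 m = 1.939 m = 1939.0 mm
λ = L_e / r_min = 1939.0 / 21.19 = 91.5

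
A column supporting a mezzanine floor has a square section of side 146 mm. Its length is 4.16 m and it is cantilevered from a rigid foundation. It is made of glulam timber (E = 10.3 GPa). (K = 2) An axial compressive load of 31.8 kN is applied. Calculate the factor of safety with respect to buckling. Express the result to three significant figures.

I = a⁴/12 = 146⁴/12 = 3.786×10^7 mm⁴
I = 3.786×10^7 mm⁴ = 3.786×10^-5 m⁴
Effective length L_e = K·L = 2 × 4.16 = 8.320 m
P_cr = π²EI / L_e² = π² × 10.3×10⁹ × 3.786×10^-5 / 8.320² = 5.561×10^4 N
Factor of safety n = P_cr / P = 55.606 / 31.8 = 1.75

n ≈ 1.75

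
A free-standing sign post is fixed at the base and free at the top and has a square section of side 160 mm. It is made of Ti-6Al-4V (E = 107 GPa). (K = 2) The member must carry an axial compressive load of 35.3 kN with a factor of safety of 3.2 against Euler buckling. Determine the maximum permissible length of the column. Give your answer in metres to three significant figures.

L_max ≈ 11.3 m

I = a⁴/12 = 160⁴/12 = 5.461×10^7 mm⁴
I = 5.461×10^-5 m⁴
Required critical load P_cr = n·P = 3.2 × 35.3 = 113.0 kN = 1.130×10^5 N
From P_cr = π²EI/(K·L)²:  L = (1/K)·√(π²EI/P_cr) = (1/2)·√(π²×1.07×10^11×5.461×10^-5/1.130×10^5)
L = 11.3 m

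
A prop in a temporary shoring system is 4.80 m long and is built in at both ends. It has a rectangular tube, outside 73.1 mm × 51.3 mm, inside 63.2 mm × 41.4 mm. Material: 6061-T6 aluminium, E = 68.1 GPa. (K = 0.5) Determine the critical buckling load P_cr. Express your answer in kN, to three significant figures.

Weak-axis I_min = (h_o·b_o³ − h_i·b_i³)/12 with b_o = 51.3, b_i = 41.40 mm (shorter outer/inner sides).
I_min = (73.1×51.3³ − 63.20×41.40³)/12 = 4.487×10^5 mm⁴
I = 4.487×10^5 mm⁴ = 4.487×10^-7 m⁴
Effective length L_e = K·L = 0.5 × 4.80 = 2.400 m
P_cr = π²EI / L_e² = π² × 68.1×10⁹ × 4.487×10^-7 / 2.400² = 5.236×10^4 N

P_cr ≈ 52.4 kN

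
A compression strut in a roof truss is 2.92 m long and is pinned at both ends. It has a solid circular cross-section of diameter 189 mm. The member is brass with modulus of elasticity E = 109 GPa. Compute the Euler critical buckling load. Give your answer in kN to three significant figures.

P_cr ≈ 7900 kN

I = πd⁴/64 = π×189⁴/64 = 6.264×10^7 mm⁴
I = 6.264×10^7 mm⁴ = 6.264×10^-5 m⁴
Effective length L_e = K·L = 1 × 2.92 = 2.920 m
P_cr = π²EI / L_e² = π² × 109×10⁹ × 6.264×10^-5 / 2.920² = 7.903×10^6 N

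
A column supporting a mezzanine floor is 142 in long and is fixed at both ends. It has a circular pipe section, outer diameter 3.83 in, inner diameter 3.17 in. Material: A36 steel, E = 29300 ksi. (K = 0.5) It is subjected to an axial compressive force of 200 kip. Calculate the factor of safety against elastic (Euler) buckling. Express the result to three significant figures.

d_o = 3.83 in, d_i = 3.17 in
I = π(d_o⁴ − d_i⁴)/64 = π(3.83⁴ − 3.170⁴)/64 = 5.606 in⁴
Effective length L_e = K·L = 0.5 × 142 = 71.00 in
P_cr = π²EI / L_e² = π² × 29300×10³ × 5.606 / 71.00² = 3.216×10^5 lb
Factor of safety n = P_cr / P = 321.57 / 200 = 1.61

n ≈ 1.61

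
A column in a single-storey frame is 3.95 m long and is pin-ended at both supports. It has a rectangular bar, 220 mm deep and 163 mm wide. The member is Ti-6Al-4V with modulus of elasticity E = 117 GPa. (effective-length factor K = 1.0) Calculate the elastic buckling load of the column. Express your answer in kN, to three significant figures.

Buckling occurs about the weak axis: I_min = h·b³/12 with b = 163 mm (the shorter side).
I_min = 220×163³/12 = 7.940×10^7 mm⁴
I = 7.940×10^7 mm⁴ = 7.940×10^-5 m⁴
Effective length L_e = K·L = 1 × 3.95 = 3.950 m
P_cr = π²EI / L_e² = π² × 117×10⁹ × 7.940×10^-5 / 3.950² = 5.876×10^6 N

P_cr ≈ 5880 kN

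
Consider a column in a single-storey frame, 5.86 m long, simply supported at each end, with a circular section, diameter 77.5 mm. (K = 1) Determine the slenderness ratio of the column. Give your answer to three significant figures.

For a solid circle r = d/4 = 77.5/4 = 19.38 mm
L_e = K·L = 1 × 5.86 m = 5.860 m = 5860.0 mm
λ = L_e / r_min = 5860.0 / 19.38 = 302

λ ≈ 302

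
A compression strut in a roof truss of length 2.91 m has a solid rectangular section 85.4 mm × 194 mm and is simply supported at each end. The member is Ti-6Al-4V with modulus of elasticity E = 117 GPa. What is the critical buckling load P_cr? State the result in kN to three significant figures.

P_cr ≈ 1370 kN

Buckling occurs about the weak axis: I_min = h·b³/12 with b = 85.4 mm (the shorter side).
I_min = 194×85.4³/12 = 1.007×10^7 mm⁴
I = 1.007×10^7 mm⁴ = 1.007×10^-5 m⁴
Effective length L_e = K·L = 1 × 2.91 = 2.910 m
P_cr = π²EI / L_e² = π² × 117×10⁹ × 1.007×10^-5 / 2.910² = 1.373×10^6 N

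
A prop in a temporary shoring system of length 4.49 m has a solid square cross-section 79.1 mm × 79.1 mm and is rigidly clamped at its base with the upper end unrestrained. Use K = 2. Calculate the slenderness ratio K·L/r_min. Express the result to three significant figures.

λ ≈ 393

For a square r = a/√12 = 79.1/√12 = 22.83 mm
L_e = K·L = 2 × 4.49 m = 8.980 m = 8980.0 mm
λ = L_e / r_min = 8980.0 / 22.83 = 393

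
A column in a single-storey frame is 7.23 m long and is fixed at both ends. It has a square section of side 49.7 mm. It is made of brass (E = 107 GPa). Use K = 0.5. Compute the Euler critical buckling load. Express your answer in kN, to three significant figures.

I = a⁴/12 = 49.7⁴/12 = 5.084×10^5 mm⁴
I = 5.084×10^5 mm⁴ = 5.084×10^-7 m⁴
Effective length L_e = K·L = 0.5 × 7.23 = 3.615 m
P_cr = π²EI / L_e² = π² × 107×10⁹ × 5.084×10^-7 / 3.615² = 4.109×10^4 N

P_cr ≈ 41.1 kN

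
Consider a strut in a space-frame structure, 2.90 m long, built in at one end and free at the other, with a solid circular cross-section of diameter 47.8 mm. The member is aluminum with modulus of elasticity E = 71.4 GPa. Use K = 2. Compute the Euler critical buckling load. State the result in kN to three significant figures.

I = πd⁴/64 = π×47.8⁴/64 = 2.563×10^5 mm⁴
I = 2.563×10^5 mm⁴ = 2.563×10^-7 m⁴
Effective length L_e = K·L = 2 × 2.90 = 5.800 m
P_cr = π²EI / L_e² = π² × 71.4×10⁹ × 2.563×10^-7 / 5.800² = 5.368×10^3 N

P_cr ≈ 5.37 kN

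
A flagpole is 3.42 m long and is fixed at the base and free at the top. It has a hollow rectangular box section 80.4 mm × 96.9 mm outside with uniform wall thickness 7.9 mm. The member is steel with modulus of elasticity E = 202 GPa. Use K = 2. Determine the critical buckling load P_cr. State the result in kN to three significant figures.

P_cr ≈ 101 kN

Inner dimensions: h_i = 96.9 − 2×7.9 = 81.10 mm, b_i = 80.4 − 2×7.9 = 64.60 mm
Weak-axis I_min = (h_o·b_o³ − h_i·b_i³)/12 with b_o = 80.4, b_i = 64.60 mm (shorter outer/inner sides).
I_min = (96.9×80.4³ − 81.10×64.60³)/12 = 2.375×10^6 mm⁴
I = 2.375×10^6 mm⁴ = 2.375×10^-6 m⁴
Effective length L_e = K·L = 2 × 3.42 = 6.840 m
P_cr = π²EI / L_e² = π² × 202×10⁹ × 2.375×10^-6 / 6.840² = 1.012×10^5 N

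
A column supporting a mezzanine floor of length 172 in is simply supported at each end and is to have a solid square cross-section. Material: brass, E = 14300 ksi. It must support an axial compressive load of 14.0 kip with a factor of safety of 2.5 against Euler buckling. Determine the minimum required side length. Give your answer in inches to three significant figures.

Required P_cr = n·P = 2.5 × 14.0 = 35.00 kip
L_e = K·L = 1 × 172 = 172.0 in
Required I = P_cr·L_e²/(π²E) = 3.500×10^4 × 172.0² / (π² × 1.43×10^7) = 7.337 in⁴
Solid square: I = a⁴/12  ⇒  a = (12I)^(1/4) = (12×7.337)^(1/4) = 3.06 in

a ≈ 3.06 in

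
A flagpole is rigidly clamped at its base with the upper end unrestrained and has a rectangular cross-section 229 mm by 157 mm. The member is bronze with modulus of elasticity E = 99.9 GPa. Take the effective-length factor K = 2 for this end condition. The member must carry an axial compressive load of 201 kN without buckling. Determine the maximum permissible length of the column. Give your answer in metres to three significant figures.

L_max ≈ 9.52 m

Buckling occurs about the weak axis: I_min = h·b³/12 with b = 157 mm (the shorter side).
I_min = 229×157³/12 = 7.385×10^7 mm⁴
I = 7.385×10^-5 m⁴
At the buckling limit P_cr = P = 2.010×10^5 N
From P_cr = π²EI/(K·L)²:  L = (1/K)·√(π²EI/P_cr) = (1/2)·√(π²×9.99×10^10×7.385×10^-5/2.010×10^5)
L = 9.52 m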